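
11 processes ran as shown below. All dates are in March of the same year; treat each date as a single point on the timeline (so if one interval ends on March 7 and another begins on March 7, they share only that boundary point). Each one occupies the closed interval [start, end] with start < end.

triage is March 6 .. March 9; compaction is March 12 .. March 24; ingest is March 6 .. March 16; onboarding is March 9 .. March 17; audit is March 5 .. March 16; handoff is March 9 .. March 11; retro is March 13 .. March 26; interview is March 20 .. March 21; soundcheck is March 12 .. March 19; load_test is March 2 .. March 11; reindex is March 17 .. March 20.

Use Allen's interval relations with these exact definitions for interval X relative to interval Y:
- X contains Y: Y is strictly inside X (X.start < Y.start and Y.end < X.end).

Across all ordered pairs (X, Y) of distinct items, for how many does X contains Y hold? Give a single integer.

Checking all 110 ordered pairs for relation 'contains'; matching pairs in alphabetical order:
(audit, handoff): audit contains handoff ✓
(audit, triage): audit contains triage ✓
(compaction, interview): compaction contains interview ✓
(compaction, reindex): compaction contains reindex ✓
(ingest, handoff): ingest contains handoff ✓
(load_test, triage): load_test contains triage ✓
(retro, interview): retro contains interview ✓
(retro, reindex): retro contains reindex ✓
Count: 8.

8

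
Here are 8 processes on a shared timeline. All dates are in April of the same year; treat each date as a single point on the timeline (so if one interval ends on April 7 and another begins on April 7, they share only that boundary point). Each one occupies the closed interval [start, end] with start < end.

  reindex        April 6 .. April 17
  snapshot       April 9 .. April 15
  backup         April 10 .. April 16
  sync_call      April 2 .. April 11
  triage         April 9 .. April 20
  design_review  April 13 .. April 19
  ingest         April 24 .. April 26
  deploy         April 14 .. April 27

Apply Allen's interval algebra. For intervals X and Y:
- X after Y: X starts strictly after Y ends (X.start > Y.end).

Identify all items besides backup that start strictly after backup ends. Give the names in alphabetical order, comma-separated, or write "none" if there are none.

Target backup = [April 10, April 16].
deploy [April 14, April 27] → overlapped-by → no.
design_review [April 13, April 19] → overlapped-by → no.
ingest [April 24, April 26] → after → yes.
reindex [April 6, April 17] → contains → no.
snapshot [April 9, April 15] → overlaps → no.
sync_call [April 2, April 11] → overlaps → no.
triage [April 9, April 20] → contains → no.
Result: ingest.

ingest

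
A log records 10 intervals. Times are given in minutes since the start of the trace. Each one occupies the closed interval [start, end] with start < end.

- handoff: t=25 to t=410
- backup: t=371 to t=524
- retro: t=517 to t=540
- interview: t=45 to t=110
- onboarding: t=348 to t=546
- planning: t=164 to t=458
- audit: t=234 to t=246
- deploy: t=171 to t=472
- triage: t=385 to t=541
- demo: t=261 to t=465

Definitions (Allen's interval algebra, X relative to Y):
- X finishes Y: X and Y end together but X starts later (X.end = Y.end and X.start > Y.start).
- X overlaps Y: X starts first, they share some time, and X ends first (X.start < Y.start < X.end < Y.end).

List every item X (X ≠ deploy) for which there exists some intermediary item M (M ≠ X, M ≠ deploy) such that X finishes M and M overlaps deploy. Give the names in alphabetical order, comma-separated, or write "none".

Target deploy = [t=171, t=472].
Intermediaries M with M overlaps deploy: handoff, planning.
Via handoff — items with X finishes handoff: none.
Via planning — items with X finishes planning: none.
Union: none.

none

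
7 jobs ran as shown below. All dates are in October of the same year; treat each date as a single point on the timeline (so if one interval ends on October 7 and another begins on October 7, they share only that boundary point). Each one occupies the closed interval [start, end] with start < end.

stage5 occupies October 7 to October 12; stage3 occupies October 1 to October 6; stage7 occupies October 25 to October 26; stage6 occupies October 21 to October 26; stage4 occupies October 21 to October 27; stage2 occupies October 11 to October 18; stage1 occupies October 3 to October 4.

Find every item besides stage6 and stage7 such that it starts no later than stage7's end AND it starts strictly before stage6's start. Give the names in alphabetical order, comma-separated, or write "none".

Conditions: its start is no later than stage7's end (X.start <= October 26) AND its start is strictly before stage6's start (X.start < October 21).
stage1: start October 3 <= October 26? ✓; start October 3 < October 21? ✓ → yes.
stage2: start October 11 <= October 26? ✓; start October 11 < October 21? ✓ → yes.
stage3: start October 1 <= October 26? ✓; start October 1 < October 21? ✓ → yes.
stage4: start October 21 <= October 26? ✓; start October 21 < October 21? ✗ → no.
stage5: start October 7 <= October 26? ✓; start October 7 < October 21? ✓ → yes.
Result: stage1, stage2, stage3, stage5.

stage1, stage2, stage3, stage5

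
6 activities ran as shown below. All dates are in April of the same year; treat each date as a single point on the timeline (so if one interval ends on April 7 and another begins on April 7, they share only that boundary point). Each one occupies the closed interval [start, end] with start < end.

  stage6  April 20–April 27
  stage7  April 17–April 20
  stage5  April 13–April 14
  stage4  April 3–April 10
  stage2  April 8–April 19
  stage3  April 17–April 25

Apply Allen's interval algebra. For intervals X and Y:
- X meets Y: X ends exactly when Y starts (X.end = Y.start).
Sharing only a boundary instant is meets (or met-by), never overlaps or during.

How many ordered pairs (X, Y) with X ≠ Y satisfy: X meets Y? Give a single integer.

Checking all 30 ordered pairs for relation 'meets'; matching pairs in alphabetical order:
(stage7, stage6): stage7 meets stage6 ✓
Count: 1.

1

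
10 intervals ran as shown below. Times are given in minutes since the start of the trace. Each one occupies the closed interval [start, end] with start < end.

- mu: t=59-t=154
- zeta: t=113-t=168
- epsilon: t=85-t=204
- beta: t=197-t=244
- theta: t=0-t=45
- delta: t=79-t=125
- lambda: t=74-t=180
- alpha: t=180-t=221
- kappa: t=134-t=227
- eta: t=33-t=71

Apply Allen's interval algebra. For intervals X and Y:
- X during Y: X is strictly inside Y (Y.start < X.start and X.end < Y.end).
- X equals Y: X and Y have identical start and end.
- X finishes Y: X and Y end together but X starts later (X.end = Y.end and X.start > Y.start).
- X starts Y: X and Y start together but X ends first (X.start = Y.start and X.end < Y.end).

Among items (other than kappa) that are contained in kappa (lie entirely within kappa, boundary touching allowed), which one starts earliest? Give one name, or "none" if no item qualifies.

Target kappa = [t=134, t=227].
alpha [t=180, t=221] → during → candidate.
beta [t=197, t=244] → overlapped-by → excluded.
delta [t=79, t=125] → before → excluded.
epsilon [t=85, t=204] → overlaps → excluded.
eta [t=33, t=71] → before → excluded.
lambda [t=74, t=180] → overlaps → excluded.
mu [t=59, t=154] → overlaps → excluded.
theta [t=0, t=45] → before → excluded.
zeta [t=113, t=168] → overlaps → excluded.
Among candidates, earliest start is t=180 → alpha.

alpha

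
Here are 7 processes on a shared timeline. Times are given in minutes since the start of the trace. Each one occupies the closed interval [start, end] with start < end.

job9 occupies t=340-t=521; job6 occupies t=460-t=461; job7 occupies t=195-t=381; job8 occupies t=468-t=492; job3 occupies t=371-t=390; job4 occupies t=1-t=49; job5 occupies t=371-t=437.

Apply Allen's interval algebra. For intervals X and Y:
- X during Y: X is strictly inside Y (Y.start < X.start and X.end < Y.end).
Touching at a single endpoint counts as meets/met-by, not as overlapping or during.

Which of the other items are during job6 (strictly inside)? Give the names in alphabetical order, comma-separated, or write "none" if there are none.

Target job6 = [t=460, t=461].
job3 [t=371, t=390] → before → no.
job4 [t=1, t=49] → before → no.
job5 [t=371, t=437] → before → no.
job7 [t=195, t=381] → before → no.
job8 [t=468, t=492] → after → no.
job9 [t=340, t=521] → contains → no.
Result: none.

none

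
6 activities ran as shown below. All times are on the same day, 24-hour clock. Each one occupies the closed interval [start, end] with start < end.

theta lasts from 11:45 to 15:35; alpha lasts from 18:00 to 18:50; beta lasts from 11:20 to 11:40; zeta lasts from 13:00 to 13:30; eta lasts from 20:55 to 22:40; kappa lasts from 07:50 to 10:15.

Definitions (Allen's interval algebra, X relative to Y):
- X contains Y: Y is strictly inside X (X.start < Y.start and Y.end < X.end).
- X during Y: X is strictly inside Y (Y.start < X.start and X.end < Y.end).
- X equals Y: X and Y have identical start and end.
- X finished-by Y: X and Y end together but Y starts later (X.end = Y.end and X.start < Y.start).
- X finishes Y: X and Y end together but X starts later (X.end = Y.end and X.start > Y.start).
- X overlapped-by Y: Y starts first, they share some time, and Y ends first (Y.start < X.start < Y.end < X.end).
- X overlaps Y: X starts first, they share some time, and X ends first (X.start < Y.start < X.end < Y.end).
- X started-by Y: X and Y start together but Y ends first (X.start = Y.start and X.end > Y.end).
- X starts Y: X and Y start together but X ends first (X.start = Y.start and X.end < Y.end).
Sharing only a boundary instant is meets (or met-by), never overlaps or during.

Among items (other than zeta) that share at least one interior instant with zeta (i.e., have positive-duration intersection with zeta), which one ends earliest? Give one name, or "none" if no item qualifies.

theta

Target zeta = [13:00, 13:30].
alpha [18:00, 18:50] → after → excluded.
beta [11:20, 11:40] → before → excluded.
eta [20:55, 22:40] → after → excluded.
kappa [07:50, 10:15] → before → excluded.
theta [11:45, 15:35] → contains → candidate.
Among candidates, earliest end is 15:35 → theta.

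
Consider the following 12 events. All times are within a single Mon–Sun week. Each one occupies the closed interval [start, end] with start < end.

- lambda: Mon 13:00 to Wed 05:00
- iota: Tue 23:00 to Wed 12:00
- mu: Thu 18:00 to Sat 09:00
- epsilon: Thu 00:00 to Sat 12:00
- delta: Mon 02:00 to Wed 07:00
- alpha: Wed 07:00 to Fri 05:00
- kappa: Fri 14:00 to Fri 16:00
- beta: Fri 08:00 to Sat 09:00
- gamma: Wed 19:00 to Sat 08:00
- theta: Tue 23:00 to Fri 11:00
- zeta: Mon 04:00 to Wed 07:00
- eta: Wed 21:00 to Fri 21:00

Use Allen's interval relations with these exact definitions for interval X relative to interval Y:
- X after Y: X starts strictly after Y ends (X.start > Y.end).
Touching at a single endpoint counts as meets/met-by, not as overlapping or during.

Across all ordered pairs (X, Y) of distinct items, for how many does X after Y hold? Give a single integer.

Checking all 132 ordered pairs for relation 'after'; matching pairs in alphabetical order:
(alpha, lambda): alpha after lambda ✓
(beta, alpha): beta after alpha ✓
(beta, delta): beta after delta ✓
(beta, iota): beta after iota ✓
(beta, lambda): beta after lambda ✓
(beta, zeta): beta after zeta ✓
(epsilon, delta): epsilon after delta ✓
(epsilon, iota): epsilon after iota ✓
(epsilon, lambda): epsilon after lambda ✓
(epsilon, zeta): epsilon after zeta ✓
(eta, delta): eta after delta ✓
(eta, iota): eta after iota ✓
(eta, lambda): eta after lambda ✓
(eta, zeta): eta after zeta ✓
(gamma, delta): gamma after delta ✓
(gamma, iota): gamma after iota ✓
(gamma, lambda): gamma after lambda ✓
(gamma, zeta): gamma after zeta ✓
(kappa, alpha): kappa after alpha ✓
(kappa, delta): kappa after delta ✓
(kappa, iota): kappa after iota ✓
(kappa, lambda): kappa after lambda ✓
(kappa, theta): kappa after theta ✓
(kappa, zeta): kappa after zeta ✓
... plus 4 further pairs not listed.
Count: 28.

28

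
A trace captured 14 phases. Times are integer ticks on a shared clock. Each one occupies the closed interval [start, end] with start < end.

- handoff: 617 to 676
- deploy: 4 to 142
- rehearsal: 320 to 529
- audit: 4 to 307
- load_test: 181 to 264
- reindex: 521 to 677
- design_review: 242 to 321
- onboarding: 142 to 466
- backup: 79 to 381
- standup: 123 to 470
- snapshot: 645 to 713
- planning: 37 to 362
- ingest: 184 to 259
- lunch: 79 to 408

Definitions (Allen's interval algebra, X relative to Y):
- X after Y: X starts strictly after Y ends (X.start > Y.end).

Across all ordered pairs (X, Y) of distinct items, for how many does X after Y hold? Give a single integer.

Checking all 182 ordered pairs for relation 'after'; matching pairs in alphabetical order:
(design_review, deploy): design_review after deploy ✓
(handoff, audit): handoff after audit ✓
(handoff, backup): handoff after backup ✓
(handoff, deploy): handoff after deploy ✓
(handoff, design_review): handoff after design_review ✓
(handoff, ingest): handoff after ingest ✓
(handoff, load_test): handoff after load_test ✓
(handoff, lunch): handoff after lunch ✓
(handoff, onboarding): handoff after onboarding ✓
(handoff, planning): handoff after planning ✓
(handoff, rehearsal): handoff after rehearsal ✓
(handoff, standup): handoff after standup ✓
(ingest, deploy): ingest after deploy ✓
(load_test, deploy): load_test after deploy ✓
(rehearsal, audit): rehearsal after audit ✓
(rehearsal, deploy): rehearsal after deploy ✓
(rehearsal, ingest): rehearsal after ingest ✓
(rehearsal, load_test): rehearsal after load_test ✓
(reindex, audit): reindex after audit ✓
(reindex, backup): reindex after backup ✓
(reindex, deploy): reindex after deploy ✓
(reindex, design_review): reindex after design_review ✓
(reindex, ingest): reindex after ingest ✓
(reindex, load_test): reindex after load_test ✓
... plus 15 further pairs not listed.
Count: 39.

39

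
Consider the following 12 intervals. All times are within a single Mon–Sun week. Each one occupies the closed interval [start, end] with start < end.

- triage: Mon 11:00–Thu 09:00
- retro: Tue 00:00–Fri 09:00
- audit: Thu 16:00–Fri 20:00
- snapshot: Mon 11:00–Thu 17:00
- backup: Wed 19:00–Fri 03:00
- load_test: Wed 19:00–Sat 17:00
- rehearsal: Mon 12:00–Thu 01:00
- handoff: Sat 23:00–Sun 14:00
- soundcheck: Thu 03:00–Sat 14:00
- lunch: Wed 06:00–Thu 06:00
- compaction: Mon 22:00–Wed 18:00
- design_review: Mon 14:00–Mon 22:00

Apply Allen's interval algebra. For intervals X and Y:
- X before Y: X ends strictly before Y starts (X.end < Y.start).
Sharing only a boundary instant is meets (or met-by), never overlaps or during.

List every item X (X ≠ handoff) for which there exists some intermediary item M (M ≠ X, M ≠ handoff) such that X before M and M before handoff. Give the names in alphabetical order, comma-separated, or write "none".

Target handoff = [Sat 23:00, Sun 14:00].
Intermediaries M with M before handoff: audit, backup, compaction, design_review, load_test, lunch, rehearsal, retro, snapshot, soundcheck, triage.
Via audit — items with X before audit: compaction, design_review, lunch, rehearsal, triage.
Via backup — items with X before backup: compaction, design_review.
Via compaction — items with X before compaction: none.
Via design_review — items with X before design_review: none.
Via load_test — items with X before load_test: compaction, design_review.
Via lunch — items with X before lunch: design_review.
Via rehearsal — items with X before rehearsal: none.
Via retro — items with X before retro: design_review.
Via snapshot — items with X before snapshot: none.
Via soundcheck — items with X before soundcheck: compaction, design_review, rehearsal.
Via triage — items with X before triage: none.
Union: compaction, design_review, lunch, rehearsal, triage.

compaction, design_review, lunch, rehearsal, triage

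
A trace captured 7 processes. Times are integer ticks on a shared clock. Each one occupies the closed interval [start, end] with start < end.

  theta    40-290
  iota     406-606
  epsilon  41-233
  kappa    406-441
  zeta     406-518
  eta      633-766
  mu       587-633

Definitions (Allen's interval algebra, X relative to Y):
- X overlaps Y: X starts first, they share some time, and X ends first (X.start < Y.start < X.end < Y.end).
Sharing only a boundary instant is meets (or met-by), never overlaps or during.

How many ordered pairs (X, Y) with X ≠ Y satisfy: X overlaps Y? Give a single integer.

Checking all 42 ordered pairs for relation 'overlaps'; matching pairs in alphabetical order:
(iota, mu): iota overlaps mu ✓
Count: 1.

1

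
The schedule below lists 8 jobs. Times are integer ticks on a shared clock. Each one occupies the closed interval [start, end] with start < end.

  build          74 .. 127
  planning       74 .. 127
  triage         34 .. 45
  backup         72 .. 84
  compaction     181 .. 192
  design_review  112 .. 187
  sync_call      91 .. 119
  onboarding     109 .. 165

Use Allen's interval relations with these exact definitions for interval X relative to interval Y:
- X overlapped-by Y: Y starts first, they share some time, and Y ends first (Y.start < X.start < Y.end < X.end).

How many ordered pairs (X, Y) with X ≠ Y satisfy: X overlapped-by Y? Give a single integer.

Checking all 56 ordered pairs for relation 'overlapped-by'; matching pairs in alphabetical order:
(build, backup): build overlapped-by backup ✓
(compaction, design_review): compaction overlapped-by design_review ✓
(design_review, build): design_review overlapped-by build ✓
(design_review, onboarding): design_review overlapped-by onboarding ✓
(design_review, planning): design_review overlapped-by planning ✓
(design_review, sync_call): design_review overlapped-by sync_call ✓
(onboarding, build): onboarding overlapped-by build ✓
(onboarding, planning): onboarding overlapped-by planning ✓
(onboarding, sync_call): onboarding overlapped-by sync_call ✓
(planning, backup): planning overlapped-by backup ✓
Count: 10.

10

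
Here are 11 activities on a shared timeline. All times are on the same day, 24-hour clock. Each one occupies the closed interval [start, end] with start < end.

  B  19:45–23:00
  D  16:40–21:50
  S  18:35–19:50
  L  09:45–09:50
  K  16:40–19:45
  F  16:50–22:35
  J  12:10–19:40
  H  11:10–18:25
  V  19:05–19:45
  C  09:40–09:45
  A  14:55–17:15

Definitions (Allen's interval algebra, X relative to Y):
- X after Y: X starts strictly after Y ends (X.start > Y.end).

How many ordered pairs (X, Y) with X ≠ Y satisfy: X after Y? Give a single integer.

25

Checking all 110 ordered pairs for relation 'after'; matching pairs in alphabetical order:
(A, C): A after C ✓
(A, L): A after L ✓
(B, A): B after A ✓
(B, C): B after C ✓
(B, H): B after H ✓
(B, J): B after J ✓
(B, L): B after L ✓
(D, C): D after C ✓
(D, L): D after L ✓
(F, C): F after C ✓
(F, L): F after L ✓
(H, C): H after C ✓
(H, L): H after L ✓
(J, C): J after C ✓
(J, L): J after L ✓
(K, C): K after C ✓
(K, L): K after L ✓
(S, A): S after A ✓
(S, C): S after C ✓
(S, H): S after H ✓
(S, L): S after L ✓
(V, A): V after A ✓
(V, C): V after C ✓
(V, H): V after H ✓
... plus 1 further pairs not listed.
Count: 25.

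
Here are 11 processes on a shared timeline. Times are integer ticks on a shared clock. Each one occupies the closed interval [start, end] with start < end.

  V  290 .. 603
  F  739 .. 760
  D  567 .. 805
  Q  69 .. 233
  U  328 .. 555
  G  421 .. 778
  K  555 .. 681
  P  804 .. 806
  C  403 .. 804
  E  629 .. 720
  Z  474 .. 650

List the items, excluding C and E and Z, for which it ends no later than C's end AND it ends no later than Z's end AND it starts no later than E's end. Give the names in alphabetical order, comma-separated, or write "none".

Conditions: its end is no later than C's end (X.end <= 804) AND its end is no later than Z's end (X.end <= 650) AND its start is no later than E's end (X.start <= 720).
D: end 805 <= 804? ✗; end 805 <= 650? ✗; start 567 <= 720? ✓ → no.
F: end 760 <= 804? ✓; end 760 <= 650? ✗; start 739 <= 720? ✗ → no.
G: end 778 <= 804? ✓; end 778 <= 650? ✗; start 421 <= 720? ✓ → no.
K: end 681 <= 804? ✓; end 681 <= 650? ✗; start 555 <= 720? ✓ → no.
P: end 806 <= 804? ✗; end 806 <= 650? ✗; start 804 <= 720? ✗ → no.
Q: end 233 <= 804? ✓; end 233 <= 650? ✓; start 69 <= 720? ✓ → yes.
U: end 555 <= 804? ✓; end 555 <= 650? ✓; start 328 <= 720? ✓ → yes.
V: end 603 <= 804? ✓; end 603 <= 650? ✓; start 290 <= 720? ✓ → yes.
Result: Q, U, V.

Q, U, V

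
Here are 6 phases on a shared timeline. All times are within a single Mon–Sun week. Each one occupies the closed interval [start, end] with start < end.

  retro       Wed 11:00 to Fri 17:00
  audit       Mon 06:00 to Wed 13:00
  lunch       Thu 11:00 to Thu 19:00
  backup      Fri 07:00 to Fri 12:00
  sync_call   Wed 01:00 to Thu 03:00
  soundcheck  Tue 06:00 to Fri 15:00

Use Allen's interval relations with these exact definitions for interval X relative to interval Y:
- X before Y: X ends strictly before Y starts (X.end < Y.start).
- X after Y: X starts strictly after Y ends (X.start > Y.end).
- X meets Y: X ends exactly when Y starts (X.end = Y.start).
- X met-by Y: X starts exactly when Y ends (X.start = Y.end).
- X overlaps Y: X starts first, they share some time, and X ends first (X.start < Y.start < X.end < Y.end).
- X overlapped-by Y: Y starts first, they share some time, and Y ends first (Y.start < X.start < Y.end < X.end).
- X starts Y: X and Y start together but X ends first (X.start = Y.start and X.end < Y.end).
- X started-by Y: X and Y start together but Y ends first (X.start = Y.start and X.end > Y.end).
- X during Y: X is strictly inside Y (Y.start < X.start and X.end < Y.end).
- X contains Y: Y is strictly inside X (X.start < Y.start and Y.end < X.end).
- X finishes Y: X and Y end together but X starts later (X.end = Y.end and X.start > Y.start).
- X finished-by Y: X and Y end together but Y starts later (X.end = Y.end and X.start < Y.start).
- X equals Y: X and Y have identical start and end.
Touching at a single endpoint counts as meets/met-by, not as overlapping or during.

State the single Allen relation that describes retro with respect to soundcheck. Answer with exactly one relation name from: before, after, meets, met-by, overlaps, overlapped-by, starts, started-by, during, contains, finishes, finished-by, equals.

retro = [Wed 11:00, Fri 17:00]; soundcheck = [Tue 06:00, Fri 15:00].
Compare endpoints: retro.start > soundcheck.start, retro.start < soundcheck.end, retro.end > soundcheck.start, retro.end > soundcheck.end.
That pattern is 'overlapped-by'.

overlapped-by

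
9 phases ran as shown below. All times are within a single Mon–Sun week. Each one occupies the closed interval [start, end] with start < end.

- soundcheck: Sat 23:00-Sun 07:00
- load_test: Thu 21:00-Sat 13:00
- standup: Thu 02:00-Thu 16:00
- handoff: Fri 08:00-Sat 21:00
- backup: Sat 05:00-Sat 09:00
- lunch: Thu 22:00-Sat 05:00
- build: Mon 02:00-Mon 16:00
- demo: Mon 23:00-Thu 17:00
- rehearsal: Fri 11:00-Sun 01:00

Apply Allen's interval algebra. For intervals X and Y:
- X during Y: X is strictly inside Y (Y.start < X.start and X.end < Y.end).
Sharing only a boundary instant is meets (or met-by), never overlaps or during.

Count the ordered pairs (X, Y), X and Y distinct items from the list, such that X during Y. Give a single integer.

5

Checking all 72 ordered pairs for relation 'during'; matching pairs in alphabetical order:
(backup, handoff): backup during handoff ✓
(backup, load_test): backup during load_test ✓
(backup, rehearsal): backup during rehearsal ✓
(lunch, load_test): lunch during load_test ✓
(standup, demo): standup during demo ✓
Count: 5.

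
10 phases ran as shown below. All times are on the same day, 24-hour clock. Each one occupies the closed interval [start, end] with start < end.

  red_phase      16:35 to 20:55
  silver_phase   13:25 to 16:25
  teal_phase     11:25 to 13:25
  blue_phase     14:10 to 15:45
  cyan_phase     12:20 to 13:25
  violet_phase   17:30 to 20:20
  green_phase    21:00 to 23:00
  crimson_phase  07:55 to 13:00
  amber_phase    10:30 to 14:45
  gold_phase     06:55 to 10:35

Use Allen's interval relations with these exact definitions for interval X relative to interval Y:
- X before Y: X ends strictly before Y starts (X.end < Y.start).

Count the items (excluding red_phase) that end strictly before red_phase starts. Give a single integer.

Target red_phase = [16:35, 20:55].
amber_phase [10:30, 14:45] → before → counts.
blue_phase [14:10, 15:45] → before → counts.
crimson_phase [07:55, 13:00] → before → counts.
cyan_phase [12:20, 13:25] → before → counts.
gold_phase [06:55, 10:35] → before → counts.
green_phase [21:00, 23:00] → after → no.
silver_phase [13:25, 16:25] → before → counts.
teal_phase [11:25, 13:25] → before → counts.
violet_phase [17:30, 20:20] → during → no.
Total: 7.

7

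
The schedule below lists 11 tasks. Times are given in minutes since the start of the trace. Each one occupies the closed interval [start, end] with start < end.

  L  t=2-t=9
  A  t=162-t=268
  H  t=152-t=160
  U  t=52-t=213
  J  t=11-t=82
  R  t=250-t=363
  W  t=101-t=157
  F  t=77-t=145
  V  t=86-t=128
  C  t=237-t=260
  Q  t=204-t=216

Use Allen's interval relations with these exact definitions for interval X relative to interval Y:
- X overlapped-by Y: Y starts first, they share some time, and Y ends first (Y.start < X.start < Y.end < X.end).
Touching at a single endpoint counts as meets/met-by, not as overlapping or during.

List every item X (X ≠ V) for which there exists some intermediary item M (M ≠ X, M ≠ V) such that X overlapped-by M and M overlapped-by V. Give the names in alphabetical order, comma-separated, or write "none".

H

Target V = [t=86, t=128].
Intermediaries M with M overlapped-by V: W.
Via W — items with X overlapped-by W: H.
Union: H.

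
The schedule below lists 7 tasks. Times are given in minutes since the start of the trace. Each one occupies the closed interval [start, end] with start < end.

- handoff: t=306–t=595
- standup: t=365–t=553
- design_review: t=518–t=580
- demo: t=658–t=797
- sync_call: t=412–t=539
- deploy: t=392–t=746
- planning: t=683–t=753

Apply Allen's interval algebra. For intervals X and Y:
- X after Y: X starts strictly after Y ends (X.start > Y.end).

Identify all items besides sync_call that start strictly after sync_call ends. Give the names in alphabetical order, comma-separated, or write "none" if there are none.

Target sync_call = [t=412, t=539].
demo [t=658, t=797] → after → yes.
deploy [t=392, t=746] → contains → no.
design_review [t=518, t=580] → overlapped-by → no.
handoff [t=306, t=595] → contains → no.
planning [t=683, t=753] → after → yes.
standup [t=365, t=553] → contains → no.
Result: demo, planning.

demo, planning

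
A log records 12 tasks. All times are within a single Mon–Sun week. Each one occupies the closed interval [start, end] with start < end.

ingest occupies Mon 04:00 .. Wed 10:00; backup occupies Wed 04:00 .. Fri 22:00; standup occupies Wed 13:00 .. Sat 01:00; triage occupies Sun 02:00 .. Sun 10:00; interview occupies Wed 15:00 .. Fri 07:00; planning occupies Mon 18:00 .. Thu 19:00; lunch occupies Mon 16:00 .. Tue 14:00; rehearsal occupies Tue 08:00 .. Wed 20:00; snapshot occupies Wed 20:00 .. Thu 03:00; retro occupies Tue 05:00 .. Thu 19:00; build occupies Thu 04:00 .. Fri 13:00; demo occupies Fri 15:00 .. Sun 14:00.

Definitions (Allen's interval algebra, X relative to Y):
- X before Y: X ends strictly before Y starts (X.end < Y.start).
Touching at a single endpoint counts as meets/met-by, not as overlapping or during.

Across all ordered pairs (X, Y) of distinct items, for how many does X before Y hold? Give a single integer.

29

Checking all 132 ordered pairs for relation 'before'; matching pairs in alphabetical order:
(backup, triage): backup before triage ✓
(build, demo): build before demo ✓
(build, triage): build before triage ✓
(ingest, build): ingest before build ✓
(ingest, demo): ingest before demo ✓
(ingest, interview): ingest before interview ✓
(ingest, snapshot): ingest before snapshot ✓
(ingest, standup): ingest before standup ✓
(ingest, triage): ingest before triage ✓
(interview, demo): interview before demo ✓
(interview, triage): interview before triage ✓
(lunch, backup): lunch before backup ✓
(lunch, build): lunch before build ✓
(lunch, demo): lunch before demo ✓
(lunch, interview): lunch before interview ✓
(lunch, snapshot): lunch before snapshot ✓
(lunch, standup): lunch before standup ✓
(lunch, triage): lunch before triage ✓
(planning, demo): planning before demo ✓
(planning, triage): planning before triage ✓
(rehearsal, build): rehearsal before build ✓
(rehearsal, demo): rehearsal before demo ✓
(rehearsal, triage): rehearsal before triage ✓
(retro, demo): retro before demo ✓
... plus 5 further pairs not listed.
Count: 29.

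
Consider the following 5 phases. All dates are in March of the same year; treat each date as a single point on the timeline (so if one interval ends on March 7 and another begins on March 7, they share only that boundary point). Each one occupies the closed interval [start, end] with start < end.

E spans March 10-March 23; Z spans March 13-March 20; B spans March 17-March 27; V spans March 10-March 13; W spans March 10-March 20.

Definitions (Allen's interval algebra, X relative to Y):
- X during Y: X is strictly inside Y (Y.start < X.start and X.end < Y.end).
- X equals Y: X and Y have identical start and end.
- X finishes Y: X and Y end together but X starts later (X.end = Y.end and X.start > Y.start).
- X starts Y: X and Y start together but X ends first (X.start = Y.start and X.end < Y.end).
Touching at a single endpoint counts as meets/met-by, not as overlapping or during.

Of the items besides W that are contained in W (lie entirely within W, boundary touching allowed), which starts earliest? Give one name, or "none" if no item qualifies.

Target W = [March 10, March 20].
B [March 17, March 27] → overlapped-by → excluded.
E [March 10, March 23] → started-by → excluded.
V [March 10, March 13] → starts → candidate.
Z [March 13, March 20] → finishes → candidate.
Among candidates, earliest start is March 10 → V.

V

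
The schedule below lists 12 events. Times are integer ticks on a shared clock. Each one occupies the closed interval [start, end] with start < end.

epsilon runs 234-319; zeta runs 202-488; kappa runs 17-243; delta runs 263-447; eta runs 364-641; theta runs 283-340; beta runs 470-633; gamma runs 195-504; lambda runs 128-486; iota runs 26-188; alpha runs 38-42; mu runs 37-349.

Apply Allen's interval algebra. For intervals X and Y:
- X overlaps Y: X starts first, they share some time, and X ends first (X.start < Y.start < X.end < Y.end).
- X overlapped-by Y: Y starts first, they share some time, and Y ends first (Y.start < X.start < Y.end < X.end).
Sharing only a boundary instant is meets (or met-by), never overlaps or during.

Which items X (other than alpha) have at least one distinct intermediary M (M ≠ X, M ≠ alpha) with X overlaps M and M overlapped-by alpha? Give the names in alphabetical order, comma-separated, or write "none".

Target alpha = [38, 42].
Intermediaries M with M overlapped-by alpha: none.
Union: none.

none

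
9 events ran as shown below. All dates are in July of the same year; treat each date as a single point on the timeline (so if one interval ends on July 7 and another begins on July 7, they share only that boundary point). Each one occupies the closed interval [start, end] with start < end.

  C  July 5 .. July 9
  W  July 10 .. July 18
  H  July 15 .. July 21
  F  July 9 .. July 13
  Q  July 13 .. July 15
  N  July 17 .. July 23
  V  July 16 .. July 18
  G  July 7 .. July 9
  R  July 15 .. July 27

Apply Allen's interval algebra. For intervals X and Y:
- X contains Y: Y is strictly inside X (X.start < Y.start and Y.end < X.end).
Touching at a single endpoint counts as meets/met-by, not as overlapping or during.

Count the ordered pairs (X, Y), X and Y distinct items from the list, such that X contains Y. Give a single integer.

4

Checking all 72 ordered pairs for relation 'contains'; matching pairs in alphabetical order:
(H, V): H contains V ✓
(R, N): R contains N ✓
(R, V): R contains V ✓
(W, Q): W contains Q ✓
Count: 4.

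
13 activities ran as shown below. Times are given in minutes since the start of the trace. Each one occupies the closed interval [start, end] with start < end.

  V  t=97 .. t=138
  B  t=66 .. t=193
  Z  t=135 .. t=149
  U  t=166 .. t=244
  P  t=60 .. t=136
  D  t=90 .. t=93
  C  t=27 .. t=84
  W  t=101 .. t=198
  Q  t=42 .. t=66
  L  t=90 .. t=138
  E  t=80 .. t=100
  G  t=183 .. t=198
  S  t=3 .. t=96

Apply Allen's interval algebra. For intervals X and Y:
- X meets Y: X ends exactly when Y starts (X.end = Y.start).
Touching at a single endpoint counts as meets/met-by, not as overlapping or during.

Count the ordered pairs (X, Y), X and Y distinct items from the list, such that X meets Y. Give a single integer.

1

Checking all 156 ordered pairs for relation 'meets'; matching pairs in alphabetical order:
(Q, B): Q meets B ✓
Count: 1.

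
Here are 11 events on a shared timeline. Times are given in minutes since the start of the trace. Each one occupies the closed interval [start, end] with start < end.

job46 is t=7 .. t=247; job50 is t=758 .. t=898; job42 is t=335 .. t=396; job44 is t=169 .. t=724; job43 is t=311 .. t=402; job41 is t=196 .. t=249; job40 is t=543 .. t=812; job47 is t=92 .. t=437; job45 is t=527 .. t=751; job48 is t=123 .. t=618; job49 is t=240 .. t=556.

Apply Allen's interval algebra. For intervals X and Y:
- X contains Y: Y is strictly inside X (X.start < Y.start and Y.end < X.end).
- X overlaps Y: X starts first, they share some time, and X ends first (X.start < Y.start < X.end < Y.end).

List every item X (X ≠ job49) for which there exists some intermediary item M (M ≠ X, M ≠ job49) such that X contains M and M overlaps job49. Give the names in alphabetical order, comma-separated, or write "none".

Target job49 = [t=240, t=556].
Intermediaries M with M overlaps job49: job41, job46, job47.
Via job41 — items with X contains job41: job44, job47, job48.
Via job46 — items with X contains job46: none.
Via job47 — items with X contains job47: none.
Union: job44, job47, job48.

job44, job47, job48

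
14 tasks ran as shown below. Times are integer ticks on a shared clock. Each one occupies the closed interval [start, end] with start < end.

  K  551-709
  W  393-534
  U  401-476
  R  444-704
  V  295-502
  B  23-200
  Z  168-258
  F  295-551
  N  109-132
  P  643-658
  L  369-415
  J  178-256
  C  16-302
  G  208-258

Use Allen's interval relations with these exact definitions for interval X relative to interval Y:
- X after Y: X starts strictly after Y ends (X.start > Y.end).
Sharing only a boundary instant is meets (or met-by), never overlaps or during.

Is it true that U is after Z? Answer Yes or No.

U = [401, 476], Z = [168, 258].
Actual relation of U to Z: after.
Asked whether 'after' holds → Yes.

Yes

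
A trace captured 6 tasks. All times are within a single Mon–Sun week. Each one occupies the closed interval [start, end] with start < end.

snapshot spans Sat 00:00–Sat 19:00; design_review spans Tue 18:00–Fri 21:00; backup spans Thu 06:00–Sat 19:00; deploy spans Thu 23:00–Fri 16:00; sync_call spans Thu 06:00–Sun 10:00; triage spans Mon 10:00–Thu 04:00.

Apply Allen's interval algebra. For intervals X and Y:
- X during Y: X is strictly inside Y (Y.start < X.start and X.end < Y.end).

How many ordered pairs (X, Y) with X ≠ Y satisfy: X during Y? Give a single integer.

Checking all 30 ordered pairs for relation 'during'; matching pairs in alphabetical order:
(deploy, backup): deploy during backup ✓
(deploy, design_review): deploy during design_review ✓
(deploy, sync_call): deploy during sync_call ✓
(snapshot, sync_call): snapshot during sync_call ✓
Count: 4.

4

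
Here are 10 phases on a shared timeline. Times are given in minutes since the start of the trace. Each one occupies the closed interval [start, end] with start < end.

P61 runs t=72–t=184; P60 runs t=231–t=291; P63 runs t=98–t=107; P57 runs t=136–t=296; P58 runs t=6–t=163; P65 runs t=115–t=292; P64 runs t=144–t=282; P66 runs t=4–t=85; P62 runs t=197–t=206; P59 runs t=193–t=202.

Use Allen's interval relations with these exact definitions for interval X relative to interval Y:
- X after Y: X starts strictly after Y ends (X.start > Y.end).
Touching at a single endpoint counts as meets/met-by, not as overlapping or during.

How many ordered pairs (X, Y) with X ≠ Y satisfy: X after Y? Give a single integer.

Checking all 90 ordered pairs for relation 'after'; matching pairs in alphabetical order:
(P57, P63): P57 after P63 ✓
(P57, P66): P57 after P66 ✓
(P59, P58): P59 after P58 ✓
(P59, P61): P59 after P61 ✓
(P59, P63): P59 after P63 ✓
(P59, P66): P59 after P66 ✓
(P60, P58): P60 after P58 ✓
(P60, P59): P60 after P59 ✓
(P60, P61): P60 after P61 ✓
(P60, P62): P60 after P62 ✓
(P60, P63): P60 after P63 ✓
(P60, P66): P60 after P66 ✓
(P62, P58): P62 after P58 ✓
(P62, P61): P62 after P61 ✓
(P62, P63): P62 after P63 ✓
(P62, P66): P62 after P66 ✓
(P63, P66): P63 after P66 ✓
(P64, P63): P64 after P63 ✓
(P64, P66): P64 after P66 ✓
(P65, P63): P65 after P63 ✓
(P65, P66): P65 after P66 ✓
Count: 21.

21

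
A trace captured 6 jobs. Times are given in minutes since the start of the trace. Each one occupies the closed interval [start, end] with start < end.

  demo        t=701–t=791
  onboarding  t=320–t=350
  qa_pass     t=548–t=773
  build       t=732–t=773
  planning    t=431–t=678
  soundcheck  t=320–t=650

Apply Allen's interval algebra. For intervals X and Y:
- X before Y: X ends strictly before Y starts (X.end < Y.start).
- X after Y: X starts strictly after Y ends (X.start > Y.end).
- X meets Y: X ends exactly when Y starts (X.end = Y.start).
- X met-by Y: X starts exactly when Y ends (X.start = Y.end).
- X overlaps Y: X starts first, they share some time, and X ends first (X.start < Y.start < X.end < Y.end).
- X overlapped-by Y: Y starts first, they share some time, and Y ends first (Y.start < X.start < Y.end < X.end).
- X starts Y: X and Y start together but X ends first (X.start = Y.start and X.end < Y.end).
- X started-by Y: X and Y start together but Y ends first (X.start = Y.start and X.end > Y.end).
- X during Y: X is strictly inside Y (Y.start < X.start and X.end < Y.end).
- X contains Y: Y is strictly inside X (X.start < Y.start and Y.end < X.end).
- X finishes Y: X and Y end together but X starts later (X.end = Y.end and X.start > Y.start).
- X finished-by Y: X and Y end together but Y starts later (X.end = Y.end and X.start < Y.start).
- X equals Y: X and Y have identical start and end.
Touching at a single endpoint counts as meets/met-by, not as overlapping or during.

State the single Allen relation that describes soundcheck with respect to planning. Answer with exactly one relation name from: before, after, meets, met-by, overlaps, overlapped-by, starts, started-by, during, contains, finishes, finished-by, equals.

overlaps

soundcheck = [t=320, t=650]; planning = [t=431, t=678].
Compare endpoints: soundcheck.start < planning.start, soundcheck.start < planning.end, soundcheck.end > planning.start, soundcheck.end < planning.end.
That pattern is 'overlaps'.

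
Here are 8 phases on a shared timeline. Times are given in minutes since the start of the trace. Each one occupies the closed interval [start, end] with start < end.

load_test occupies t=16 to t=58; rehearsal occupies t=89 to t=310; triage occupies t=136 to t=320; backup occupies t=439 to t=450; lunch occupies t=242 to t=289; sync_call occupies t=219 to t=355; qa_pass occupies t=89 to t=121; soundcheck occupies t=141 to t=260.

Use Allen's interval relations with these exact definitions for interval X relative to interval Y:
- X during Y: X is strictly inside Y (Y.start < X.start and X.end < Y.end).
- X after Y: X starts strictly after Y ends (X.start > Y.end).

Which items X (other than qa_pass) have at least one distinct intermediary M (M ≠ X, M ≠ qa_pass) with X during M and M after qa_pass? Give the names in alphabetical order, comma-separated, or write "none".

lunch, soundcheck

Target qa_pass = [t=89, t=121].
Intermediaries M with M after qa_pass: backup, lunch, soundcheck, sync_call, triage.
Via backup — items with X during backup: none.
Via lunch — items with X during lunch: none.
Via soundcheck — items with X during soundcheck: none.
Via sync_call — items with X during sync_call: lunch.
Via triage — items with X during triage: lunch, soundcheck.
Union: lunch, soundcheck.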